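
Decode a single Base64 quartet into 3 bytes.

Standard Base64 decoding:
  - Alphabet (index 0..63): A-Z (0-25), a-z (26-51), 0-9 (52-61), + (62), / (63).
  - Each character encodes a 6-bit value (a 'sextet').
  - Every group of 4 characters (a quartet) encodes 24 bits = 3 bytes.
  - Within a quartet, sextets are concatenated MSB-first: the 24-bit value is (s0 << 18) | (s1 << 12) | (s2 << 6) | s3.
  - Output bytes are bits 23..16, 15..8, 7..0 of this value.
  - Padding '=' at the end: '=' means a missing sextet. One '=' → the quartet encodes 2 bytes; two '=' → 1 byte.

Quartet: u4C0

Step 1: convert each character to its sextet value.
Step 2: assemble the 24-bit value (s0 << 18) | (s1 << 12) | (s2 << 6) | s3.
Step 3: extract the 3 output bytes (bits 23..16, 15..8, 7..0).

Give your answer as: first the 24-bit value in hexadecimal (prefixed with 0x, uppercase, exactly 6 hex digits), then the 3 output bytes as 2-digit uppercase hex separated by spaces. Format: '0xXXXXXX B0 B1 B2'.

Answer: 0xBB80B4 BB 80 B4

Derivation:
Sextets: u=46, 4=56, C=2, 0=52
24-bit: (46<<18) | (56<<12) | (2<<6) | 52
      = 0xB80000 | 0x038000 | 0x000080 | 0x000034
      = 0xBB80B4
Bytes: (v>>16)&0xFF=BB, (v>>8)&0xFF=80, v&0xFF=B4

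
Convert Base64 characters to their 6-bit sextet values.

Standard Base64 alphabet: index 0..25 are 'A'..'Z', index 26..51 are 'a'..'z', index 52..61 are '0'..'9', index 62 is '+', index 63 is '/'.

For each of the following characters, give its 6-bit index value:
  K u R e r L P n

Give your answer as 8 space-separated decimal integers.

'K': A..Z range, ord('K') − ord('A') = 10
'u': a..z range, 26 + ord('u') − ord('a') = 46
'R': A..Z range, ord('R') − ord('A') = 17
'e': a..z range, 26 + ord('e') − ord('a') = 30
'r': a..z range, 26 + ord('r') − ord('a') = 43
'L': A..Z range, ord('L') − ord('A') = 11
'P': A..Z range, ord('P') − ord('A') = 15
'n': a..z range, 26 + ord('n') − ord('a') = 39

Answer: 10 46 17 30 43 11 15 39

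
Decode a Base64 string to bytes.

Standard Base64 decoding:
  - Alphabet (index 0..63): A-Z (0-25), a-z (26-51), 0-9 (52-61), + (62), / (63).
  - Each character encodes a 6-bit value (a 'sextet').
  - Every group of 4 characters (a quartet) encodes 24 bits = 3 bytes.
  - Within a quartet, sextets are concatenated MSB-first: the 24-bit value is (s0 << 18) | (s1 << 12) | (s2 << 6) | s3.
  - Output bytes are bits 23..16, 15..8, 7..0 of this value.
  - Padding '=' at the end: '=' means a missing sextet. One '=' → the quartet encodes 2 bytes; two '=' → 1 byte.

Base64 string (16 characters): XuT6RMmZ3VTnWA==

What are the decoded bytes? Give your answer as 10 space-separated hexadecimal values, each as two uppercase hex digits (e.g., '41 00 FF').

After char 0 ('X'=23): chars_in_quartet=1 acc=0x17 bytes_emitted=0
After char 1 ('u'=46): chars_in_quartet=2 acc=0x5EE bytes_emitted=0
After char 2 ('T'=19): chars_in_quartet=3 acc=0x17B93 bytes_emitted=0
After char 3 ('6'=58): chars_in_quartet=4 acc=0x5EE4FA -> emit 5E E4 FA, reset; bytes_emitted=3
After char 4 ('R'=17): chars_in_quartet=1 acc=0x11 bytes_emitted=3
After char 5 ('M'=12): chars_in_quartet=2 acc=0x44C bytes_emitted=3
After char 6 ('m'=38): chars_in_quartet=3 acc=0x11326 bytes_emitted=3
After char 7 ('Z'=25): chars_in_quartet=4 acc=0x44C999 -> emit 44 C9 99, reset; bytes_emitted=6
After char 8 ('3'=55): chars_in_quartet=1 acc=0x37 bytes_emitted=6
After char 9 ('V'=21): chars_in_quartet=2 acc=0xDD5 bytes_emitted=6
After char 10 ('T'=19): chars_in_quartet=3 acc=0x37553 bytes_emitted=6
After char 11 ('n'=39): chars_in_quartet=4 acc=0xDD54E7 -> emit DD 54 E7, reset; bytes_emitted=9
After char 12 ('W'=22): chars_in_quartet=1 acc=0x16 bytes_emitted=9
After char 13 ('A'=0): chars_in_quartet=2 acc=0x580 bytes_emitted=9
Padding '==': partial quartet acc=0x580 -> emit 58; bytes_emitted=10

Answer: 5E E4 FA 44 C9 99 DD 54 E7 58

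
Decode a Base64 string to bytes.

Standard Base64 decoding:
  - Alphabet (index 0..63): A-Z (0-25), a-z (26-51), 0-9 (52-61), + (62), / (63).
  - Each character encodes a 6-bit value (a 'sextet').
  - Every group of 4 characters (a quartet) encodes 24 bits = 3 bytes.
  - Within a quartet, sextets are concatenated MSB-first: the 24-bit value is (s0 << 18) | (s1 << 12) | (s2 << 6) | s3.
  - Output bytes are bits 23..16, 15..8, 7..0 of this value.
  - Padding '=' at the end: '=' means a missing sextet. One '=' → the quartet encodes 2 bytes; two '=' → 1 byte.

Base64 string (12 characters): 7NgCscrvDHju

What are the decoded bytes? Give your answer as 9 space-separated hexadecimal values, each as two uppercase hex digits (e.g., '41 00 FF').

After char 0 ('7'=59): chars_in_quartet=1 acc=0x3B bytes_emitted=0
After char 1 ('N'=13): chars_in_quartet=2 acc=0xECD bytes_emitted=0
After char 2 ('g'=32): chars_in_quartet=3 acc=0x3B360 bytes_emitted=0
After char 3 ('C'=2): chars_in_quartet=4 acc=0xECD802 -> emit EC D8 02, reset; bytes_emitted=3
After char 4 ('s'=44): chars_in_quartet=1 acc=0x2C bytes_emitted=3
After char 5 ('c'=28): chars_in_quartet=2 acc=0xB1C bytes_emitted=3
After char 6 ('r'=43): chars_in_quartet=3 acc=0x2C72B bytes_emitted=3
After char 7 ('v'=47): chars_in_quartet=4 acc=0xB1CAEF -> emit B1 CA EF, reset; bytes_emitted=6
After char 8 ('D'=3): chars_in_quartet=1 acc=0x3 bytes_emitted=6
After char 9 ('H'=7): chars_in_quartet=2 acc=0xC7 bytes_emitted=6
After char 10 ('j'=35): chars_in_quartet=3 acc=0x31E3 bytes_emitted=6
After char 11 ('u'=46): chars_in_quartet=4 acc=0xC78EE -> emit 0C 78 EE, reset; bytes_emitted=9

Answer: EC D8 02 B1 CA EF 0C 78 EE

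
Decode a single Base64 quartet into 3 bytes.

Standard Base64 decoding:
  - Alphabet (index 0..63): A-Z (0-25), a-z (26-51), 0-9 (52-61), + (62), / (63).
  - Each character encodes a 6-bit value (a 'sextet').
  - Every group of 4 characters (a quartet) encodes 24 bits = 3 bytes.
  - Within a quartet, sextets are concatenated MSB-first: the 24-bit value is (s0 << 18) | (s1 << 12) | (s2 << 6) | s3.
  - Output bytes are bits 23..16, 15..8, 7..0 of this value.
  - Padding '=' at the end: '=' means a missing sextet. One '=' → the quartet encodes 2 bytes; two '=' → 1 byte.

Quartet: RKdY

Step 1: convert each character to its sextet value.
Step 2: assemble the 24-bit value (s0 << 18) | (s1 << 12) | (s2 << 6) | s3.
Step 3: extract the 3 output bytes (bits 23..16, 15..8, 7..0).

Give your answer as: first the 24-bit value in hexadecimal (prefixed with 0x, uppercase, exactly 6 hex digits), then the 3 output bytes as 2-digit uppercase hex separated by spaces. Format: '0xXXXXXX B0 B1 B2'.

Sextets: R=17, K=10, d=29, Y=24
24-bit: (17<<18) | (10<<12) | (29<<6) | 24
      = 0x440000 | 0x00A000 | 0x000740 | 0x000018
      = 0x44A758
Bytes: (v>>16)&0xFF=44, (v>>8)&0xFF=A7, v&0xFF=58

Answer: 0x44A758 44 A7 58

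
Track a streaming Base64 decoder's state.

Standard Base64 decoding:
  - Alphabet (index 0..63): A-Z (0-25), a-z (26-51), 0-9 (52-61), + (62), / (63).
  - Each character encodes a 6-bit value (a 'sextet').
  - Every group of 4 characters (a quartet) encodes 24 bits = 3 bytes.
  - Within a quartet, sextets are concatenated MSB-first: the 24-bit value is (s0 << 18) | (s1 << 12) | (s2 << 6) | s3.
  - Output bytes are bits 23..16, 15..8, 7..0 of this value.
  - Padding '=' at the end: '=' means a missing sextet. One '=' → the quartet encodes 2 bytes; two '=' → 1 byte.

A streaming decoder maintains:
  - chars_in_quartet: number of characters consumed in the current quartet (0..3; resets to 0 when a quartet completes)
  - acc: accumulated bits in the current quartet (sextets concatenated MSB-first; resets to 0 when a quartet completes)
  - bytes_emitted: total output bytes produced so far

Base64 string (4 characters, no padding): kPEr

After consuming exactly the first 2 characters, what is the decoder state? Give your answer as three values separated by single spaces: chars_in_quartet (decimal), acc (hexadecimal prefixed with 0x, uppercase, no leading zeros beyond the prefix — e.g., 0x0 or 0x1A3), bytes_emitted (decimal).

After char 0 ('k'=36): chars_in_quartet=1 acc=0x24 bytes_emitted=0
After char 1 ('P'=15): chars_in_quartet=2 acc=0x90F bytes_emitted=0

Answer: 2 0x90F 0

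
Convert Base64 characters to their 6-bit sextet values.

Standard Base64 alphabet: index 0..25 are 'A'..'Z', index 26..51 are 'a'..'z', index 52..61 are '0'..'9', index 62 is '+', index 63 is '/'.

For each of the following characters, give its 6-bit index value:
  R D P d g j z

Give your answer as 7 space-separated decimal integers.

'R': A..Z range, ord('R') − ord('A') = 17
'D': A..Z range, ord('D') − ord('A') = 3
'P': A..Z range, ord('P') − ord('A') = 15
'd': a..z range, 26 + ord('d') − ord('a') = 29
'g': a..z range, 26 + ord('g') − ord('a') = 32
'j': a..z range, 26 + ord('j') − ord('a') = 35
'z': a..z range, 26 + ord('z') − ord('a') = 51

Answer: 17 3 15 29 32 35 51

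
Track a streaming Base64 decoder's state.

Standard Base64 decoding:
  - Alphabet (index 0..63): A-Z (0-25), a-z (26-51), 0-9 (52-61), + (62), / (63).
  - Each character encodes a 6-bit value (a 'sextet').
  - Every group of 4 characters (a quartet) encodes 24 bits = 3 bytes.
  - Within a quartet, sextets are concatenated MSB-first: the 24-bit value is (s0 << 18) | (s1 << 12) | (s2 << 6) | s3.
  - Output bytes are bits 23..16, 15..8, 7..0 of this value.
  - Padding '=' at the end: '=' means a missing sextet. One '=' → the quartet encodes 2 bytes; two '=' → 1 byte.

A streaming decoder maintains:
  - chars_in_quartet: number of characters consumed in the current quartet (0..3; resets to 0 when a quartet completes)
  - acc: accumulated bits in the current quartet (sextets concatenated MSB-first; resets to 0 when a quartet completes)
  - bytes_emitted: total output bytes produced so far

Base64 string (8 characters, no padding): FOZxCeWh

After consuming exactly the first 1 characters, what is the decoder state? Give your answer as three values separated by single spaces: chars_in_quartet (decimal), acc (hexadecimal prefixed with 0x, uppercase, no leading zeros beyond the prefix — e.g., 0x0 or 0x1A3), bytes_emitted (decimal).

Answer: 1 0x5 0

Derivation:
After char 0 ('F'=5): chars_in_quartet=1 acc=0x5 bytes_emitted=0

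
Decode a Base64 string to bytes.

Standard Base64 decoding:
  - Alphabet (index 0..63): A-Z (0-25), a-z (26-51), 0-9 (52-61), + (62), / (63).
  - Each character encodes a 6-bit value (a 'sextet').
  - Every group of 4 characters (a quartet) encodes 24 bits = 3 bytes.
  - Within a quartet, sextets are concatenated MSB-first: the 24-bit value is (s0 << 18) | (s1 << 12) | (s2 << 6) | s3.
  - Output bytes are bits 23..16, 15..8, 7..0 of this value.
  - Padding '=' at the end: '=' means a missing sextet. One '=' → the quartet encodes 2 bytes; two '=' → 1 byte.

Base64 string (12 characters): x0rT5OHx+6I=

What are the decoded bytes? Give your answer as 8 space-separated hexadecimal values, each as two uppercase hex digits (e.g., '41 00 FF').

Answer: C7 4A D3 E4 E1 F1 FB A2

Derivation:
After char 0 ('x'=49): chars_in_quartet=1 acc=0x31 bytes_emitted=0
After char 1 ('0'=52): chars_in_quartet=2 acc=0xC74 bytes_emitted=0
After char 2 ('r'=43): chars_in_quartet=3 acc=0x31D2B bytes_emitted=0
After char 3 ('T'=19): chars_in_quartet=4 acc=0xC74AD3 -> emit C7 4A D3, reset; bytes_emitted=3
After char 4 ('5'=57): chars_in_quartet=1 acc=0x39 bytes_emitted=3
After char 5 ('O'=14): chars_in_quartet=2 acc=0xE4E bytes_emitted=3
After char 6 ('H'=7): chars_in_quartet=3 acc=0x39387 bytes_emitted=3
After char 7 ('x'=49): chars_in_quartet=4 acc=0xE4E1F1 -> emit E4 E1 F1, reset; bytes_emitted=6
After char 8 ('+'=62): chars_in_quartet=1 acc=0x3E bytes_emitted=6
After char 9 ('6'=58): chars_in_quartet=2 acc=0xFBA bytes_emitted=6
After char 10 ('I'=8): chars_in_quartet=3 acc=0x3EE88 bytes_emitted=6
Padding '=': partial quartet acc=0x3EE88 -> emit FB A2; bytes_emitted=8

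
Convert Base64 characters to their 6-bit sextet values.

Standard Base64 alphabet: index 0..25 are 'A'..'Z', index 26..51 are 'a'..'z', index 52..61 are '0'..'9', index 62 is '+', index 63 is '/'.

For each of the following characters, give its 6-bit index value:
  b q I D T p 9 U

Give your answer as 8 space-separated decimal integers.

'b': a..z range, 26 + ord('b') − ord('a') = 27
'q': a..z range, 26 + ord('q') − ord('a') = 42
'I': A..Z range, ord('I') − ord('A') = 8
'D': A..Z range, ord('D') − ord('A') = 3
'T': A..Z range, ord('T') − ord('A') = 19
'p': a..z range, 26 + ord('p') − ord('a') = 41
'9': 0..9 range, 52 + ord('9') − ord('0') = 61
'U': A..Z range, ord('U') − ord('A') = 20

Answer: 27 42 8 3 19 41 61 20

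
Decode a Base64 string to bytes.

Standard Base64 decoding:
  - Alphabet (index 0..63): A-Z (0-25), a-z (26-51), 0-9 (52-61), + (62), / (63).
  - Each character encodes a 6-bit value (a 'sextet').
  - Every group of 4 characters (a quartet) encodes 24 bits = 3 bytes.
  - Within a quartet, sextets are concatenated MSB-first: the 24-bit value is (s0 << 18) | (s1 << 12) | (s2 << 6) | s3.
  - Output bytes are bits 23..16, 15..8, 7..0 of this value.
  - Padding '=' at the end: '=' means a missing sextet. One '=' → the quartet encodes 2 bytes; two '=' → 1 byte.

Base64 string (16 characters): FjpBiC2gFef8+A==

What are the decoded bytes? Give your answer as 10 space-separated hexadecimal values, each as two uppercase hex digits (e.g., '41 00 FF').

Answer: 16 3A 41 88 2D A0 15 E7 FC F8

Derivation:
After char 0 ('F'=5): chars_in_quartet=1 acc=0x5 bytes_emitted=0
After char 1 ('j'=35): chars_in_quartet=2 acc=0x163 bytes_emitted=0
After char 2 ('p'=41): chars_in_quartet=3 acc=0x58E9 bytes_emitted=0
After char 3 ('B'=1): chars_in_quartet=4 acc=0x163A41 -> emit 16 3A 41, reset; bytes_emitted=3
After char 4 ('i'=34): chars_in_quartet=1 acc=0x22 bytes_emitted=3
After char 5 ('C'=2): chars_in_quartet=2 acc=0x882 bytes_emitted=3
After char 6 ('2'=54): chars_in_quartet=3 acc=0x220B6 bytes_emitted=3
After char 7 ('g'=32): chars_in_quartet=4 acc=0x882DA0 -> emit 88 2D A0, reset; bytes_emitted=6
After char 8 ('F'=5): chars_in_quartet=1 acc=0x5 bytes_emitted=6
After char 9 ('e'=30): chars_in_quartet=2 acc=0x15E bytes_emitted=6
After char 10 ('f'=31): chars_in_quartet=3 acc=0x579F bytes_emitted=6
After char 11 ('8'=60): chars_in_quartet=4 acc=0x15E7FC -> emit 15 E7 FC, reset; bytes_emitted=9
After char 12 ('+'=62): chars_in_quartet=1 acc=0x3E bytes_emitted=9
After char 13 ('A'=0): chars_in_quartet=2 acc=0xF80 bytes_emitted=9
Padding '==': partial quartet acc=0xF80 -> emit F8; bytes_emitted=10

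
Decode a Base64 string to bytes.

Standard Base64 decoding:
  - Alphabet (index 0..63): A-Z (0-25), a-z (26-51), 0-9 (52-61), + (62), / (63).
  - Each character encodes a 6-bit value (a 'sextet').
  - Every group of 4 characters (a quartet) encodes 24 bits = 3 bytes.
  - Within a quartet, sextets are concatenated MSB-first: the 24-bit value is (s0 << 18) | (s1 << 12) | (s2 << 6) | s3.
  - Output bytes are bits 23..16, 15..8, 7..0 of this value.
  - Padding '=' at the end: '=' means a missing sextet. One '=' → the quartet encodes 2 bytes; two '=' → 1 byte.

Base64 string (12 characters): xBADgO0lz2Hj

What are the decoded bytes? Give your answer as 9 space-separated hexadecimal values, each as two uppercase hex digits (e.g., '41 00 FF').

Answer: C4 10 03 80 ED 25 CF 61 E3

Derivation:
After char 0 ('x'=49): chars_in_quartet=1 acc=0x31 bytes_emitted=0
After char 1 ('B'=1): chars_in_quartet=2 acc=0xC41 bytes_emitted=0
After char 2 ('A'=0): chars_in_quartet=3 acc=0x31040 bytes_emitted=0
After char 3 ('D'=3): chars_in_quartet=4 acc=0xC41003 -> emit C4 10 03, reset; bytes_emitted=3
After char 4 ('g'=32): chars_in_quartet=1 acc=0x20 bytes_emitted=3
After char 5 ('O'=14): chars_in_quartet=2 acc=0x80E bytes_emitted=3
After char 6 ('0'=52): chars_in_quartet=3 acc=0x203B4 bytes_emitted=3
After char 7 ('l'=37): chars_in_quartet=4 acc=0x80ED25 -> emit 80 ED 25, reset; bytes_emitted=6
After char 8 ('z'=51): chars_in_quartet=1 acc=0x33 bytes_emitted=6
After char 9 ('2'=54): chars_in_quartet=2 acc=0xCF6 bytes_emitted=6
After char 10 ('H'=7): chars_in_quartet=3 acc=0x33D87 bytes_emitted=6
After char 11 ('j'=35): chars_in_quartet=4 acc=0xCF61E3 -> emit CF 61 E3, reset; bytes_emitted=9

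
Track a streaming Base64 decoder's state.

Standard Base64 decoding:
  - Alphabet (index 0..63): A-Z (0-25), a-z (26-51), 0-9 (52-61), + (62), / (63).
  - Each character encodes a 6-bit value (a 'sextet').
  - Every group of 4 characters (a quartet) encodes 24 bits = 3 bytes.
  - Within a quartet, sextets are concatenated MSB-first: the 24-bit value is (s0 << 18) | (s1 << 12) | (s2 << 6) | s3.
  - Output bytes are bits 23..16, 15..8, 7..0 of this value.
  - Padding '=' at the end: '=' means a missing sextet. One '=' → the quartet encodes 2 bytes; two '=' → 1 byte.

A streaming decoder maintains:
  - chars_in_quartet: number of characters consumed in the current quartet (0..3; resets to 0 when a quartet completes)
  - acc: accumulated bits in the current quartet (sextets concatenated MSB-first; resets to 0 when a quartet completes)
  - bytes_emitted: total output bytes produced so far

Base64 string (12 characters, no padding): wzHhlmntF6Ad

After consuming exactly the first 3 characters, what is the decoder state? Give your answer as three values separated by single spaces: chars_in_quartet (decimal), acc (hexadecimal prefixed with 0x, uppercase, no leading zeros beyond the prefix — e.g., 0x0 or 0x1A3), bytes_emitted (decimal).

Answer: 3 0x30CC7 0

Derivation:
After char 0 ('w'=48): chars_in_quartet=1 acc=0x30 bytes_emitted=0
After char 1 ('z'=51): chars_in_quartet=2 acc=0xC33 bytes_emitted=0
After char 2 ('H'=7): chars_in_quartet=3 acc=0x30CC7 bytes_emitted=0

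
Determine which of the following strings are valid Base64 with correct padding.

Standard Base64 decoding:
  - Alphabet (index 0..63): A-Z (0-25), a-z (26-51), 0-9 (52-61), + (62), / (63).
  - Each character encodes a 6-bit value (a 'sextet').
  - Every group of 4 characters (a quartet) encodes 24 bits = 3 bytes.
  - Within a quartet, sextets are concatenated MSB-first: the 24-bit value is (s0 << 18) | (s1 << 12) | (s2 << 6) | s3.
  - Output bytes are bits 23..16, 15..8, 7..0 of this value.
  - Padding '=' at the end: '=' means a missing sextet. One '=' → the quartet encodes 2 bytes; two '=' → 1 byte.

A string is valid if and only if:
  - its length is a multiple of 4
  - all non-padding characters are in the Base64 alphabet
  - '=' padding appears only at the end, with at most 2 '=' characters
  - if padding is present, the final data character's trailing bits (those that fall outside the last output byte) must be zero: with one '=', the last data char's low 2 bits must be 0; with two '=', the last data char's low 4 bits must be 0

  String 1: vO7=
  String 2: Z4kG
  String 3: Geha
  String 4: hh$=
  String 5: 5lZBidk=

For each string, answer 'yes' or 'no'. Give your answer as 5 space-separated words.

String 1: 'vO7=' → invalid (bad trailing bits)
String 2: 'Z4kG' → valid
String 3: 'Geha' → valid
String 4: 'hh$=' → invalid (bad char(s): ['$'])
String 5: '5lZBidk=' → valid

Answer: no yes yes no yes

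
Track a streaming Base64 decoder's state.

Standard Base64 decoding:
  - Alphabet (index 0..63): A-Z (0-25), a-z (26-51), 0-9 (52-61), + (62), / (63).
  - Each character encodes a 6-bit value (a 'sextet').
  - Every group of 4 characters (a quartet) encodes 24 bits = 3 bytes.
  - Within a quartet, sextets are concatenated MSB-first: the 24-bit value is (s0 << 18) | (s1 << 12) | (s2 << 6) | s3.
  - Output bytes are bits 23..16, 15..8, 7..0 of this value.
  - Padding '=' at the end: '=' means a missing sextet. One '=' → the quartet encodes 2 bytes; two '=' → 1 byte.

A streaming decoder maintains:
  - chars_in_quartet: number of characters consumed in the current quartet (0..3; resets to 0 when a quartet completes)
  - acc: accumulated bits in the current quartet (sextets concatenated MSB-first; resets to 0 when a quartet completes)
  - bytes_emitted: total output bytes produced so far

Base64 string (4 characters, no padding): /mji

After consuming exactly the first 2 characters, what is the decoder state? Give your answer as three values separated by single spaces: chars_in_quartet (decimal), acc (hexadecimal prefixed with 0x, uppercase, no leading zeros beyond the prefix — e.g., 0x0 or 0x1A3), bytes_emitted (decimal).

After char 0 ('/'=63): chars_in_quartet=1 acc=0x3F bytes_emitted=0
After char 1 ('m'=38): chars_in_quartet=2 acc=0xFE6 bytes_emitted=0

Answer: 2 0xFE6 0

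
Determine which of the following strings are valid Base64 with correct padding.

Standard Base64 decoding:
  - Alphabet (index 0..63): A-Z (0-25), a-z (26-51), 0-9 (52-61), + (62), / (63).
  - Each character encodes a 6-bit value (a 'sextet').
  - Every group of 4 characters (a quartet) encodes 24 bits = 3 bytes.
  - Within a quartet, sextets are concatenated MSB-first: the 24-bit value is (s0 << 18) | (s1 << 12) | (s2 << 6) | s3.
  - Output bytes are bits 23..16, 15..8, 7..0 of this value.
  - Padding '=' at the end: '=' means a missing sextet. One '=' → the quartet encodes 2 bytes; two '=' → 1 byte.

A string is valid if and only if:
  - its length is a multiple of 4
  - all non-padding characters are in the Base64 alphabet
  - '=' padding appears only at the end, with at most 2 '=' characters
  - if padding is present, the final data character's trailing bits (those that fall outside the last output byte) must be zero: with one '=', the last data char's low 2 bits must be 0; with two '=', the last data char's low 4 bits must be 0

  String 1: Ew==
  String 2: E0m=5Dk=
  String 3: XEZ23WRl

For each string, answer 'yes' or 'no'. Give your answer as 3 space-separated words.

Answer: yes no yes

Derivation:
String 1: 'Ew==' → valid
String 2: 'E0m=5Dk=' → invalid (bad char(s): ['=']; '=' in middle)
String 3: 'XEZ23WRl' → valid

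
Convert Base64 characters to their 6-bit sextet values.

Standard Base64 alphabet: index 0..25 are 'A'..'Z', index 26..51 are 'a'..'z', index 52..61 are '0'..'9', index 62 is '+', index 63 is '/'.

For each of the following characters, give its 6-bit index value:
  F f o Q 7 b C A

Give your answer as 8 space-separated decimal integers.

'F': A..Z range, ord('F') − ord('A') = 5
'f': a..z range, 26 + ord('f') − ord('a') = 31
'o': a..z range, 26 + ord('o') − ord('a') = 40
'Q': A..Z range, ord('Q') − ord('A') = 16
'7': 0..9 range, 52 + ord('7') − ord('0') = 59
'b': a..z range, 26 + ord('b') − ord('a') = 27
'C': A..Z range, ord('C') − ord('A') = 2
'A': A..Z range, ord('A') − ord('A') = 0

Answer: 5 31 40 16 59 27 2 0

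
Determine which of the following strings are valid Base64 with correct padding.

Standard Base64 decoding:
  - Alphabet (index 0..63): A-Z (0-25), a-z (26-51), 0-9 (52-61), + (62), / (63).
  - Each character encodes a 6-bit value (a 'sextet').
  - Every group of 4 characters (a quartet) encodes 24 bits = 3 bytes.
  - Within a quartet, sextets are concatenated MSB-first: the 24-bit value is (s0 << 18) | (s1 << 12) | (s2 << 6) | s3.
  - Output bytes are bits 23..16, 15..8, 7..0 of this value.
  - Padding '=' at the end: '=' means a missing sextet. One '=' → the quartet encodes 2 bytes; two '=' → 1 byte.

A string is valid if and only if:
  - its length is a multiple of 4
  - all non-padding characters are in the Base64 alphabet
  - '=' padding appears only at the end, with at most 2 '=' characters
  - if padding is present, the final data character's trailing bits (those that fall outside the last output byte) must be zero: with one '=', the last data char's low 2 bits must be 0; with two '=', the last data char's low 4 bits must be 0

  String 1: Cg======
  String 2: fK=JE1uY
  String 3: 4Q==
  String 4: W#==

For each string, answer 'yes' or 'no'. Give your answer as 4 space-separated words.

Answer: no no yes no

Derivation:
String 1: 'Cg======' → invalid (6 pad chars (max 2))
String 2: 'fK=JE1uY' → invalid (bad char(s): ['=']; '=' in middle)
String 3: '4Q==' → valid
String 4: 'W#==' → invalid (bad char(s): ['#'])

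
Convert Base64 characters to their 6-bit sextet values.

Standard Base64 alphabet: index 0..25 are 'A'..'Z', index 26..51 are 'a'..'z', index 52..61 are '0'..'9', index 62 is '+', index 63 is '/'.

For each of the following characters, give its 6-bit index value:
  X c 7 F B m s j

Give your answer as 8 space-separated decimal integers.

Answer: 23 28 59 5 1 38 44 35

Derivation:
'X': A..Z range, ord('X') − ord('A') = 23
'c': a..z range, 26 + ord('c') − ord('a') = 28
'7': 0..9 range, 52 + ord('7') − ord('0') = 59
'F': A..Z range, ord('F') − ord('A') = 5
'B': A..Z range, ord('B') − ord('A') = 1
'm': a..z range, 26 + ord('m') − ord('a') = 38
's': a..z range, 26 + ord('s') − ord('a') = 44
'j': a..z range, 26 + ord('j') − ord('a') = 35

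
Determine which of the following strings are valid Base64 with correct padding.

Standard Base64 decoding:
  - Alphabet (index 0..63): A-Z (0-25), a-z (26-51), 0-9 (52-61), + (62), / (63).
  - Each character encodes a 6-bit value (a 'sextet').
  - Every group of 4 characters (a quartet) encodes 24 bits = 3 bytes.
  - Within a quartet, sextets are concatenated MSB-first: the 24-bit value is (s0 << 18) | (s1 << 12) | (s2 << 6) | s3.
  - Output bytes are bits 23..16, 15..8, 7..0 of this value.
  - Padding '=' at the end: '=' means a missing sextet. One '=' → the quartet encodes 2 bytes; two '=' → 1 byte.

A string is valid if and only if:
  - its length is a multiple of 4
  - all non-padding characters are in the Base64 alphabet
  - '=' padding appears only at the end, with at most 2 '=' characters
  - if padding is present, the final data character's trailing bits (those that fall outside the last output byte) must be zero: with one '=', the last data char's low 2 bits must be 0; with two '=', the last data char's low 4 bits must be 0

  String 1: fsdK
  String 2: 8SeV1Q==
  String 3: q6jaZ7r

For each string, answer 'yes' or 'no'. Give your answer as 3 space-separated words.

Answer: yes yes no

Derivation:
String 1: 'fsdK' → valid
String 2: '8SeV1Q==' → valid
String 3: 'q6jaZ7r' → invalid (len=7 not mult of 4)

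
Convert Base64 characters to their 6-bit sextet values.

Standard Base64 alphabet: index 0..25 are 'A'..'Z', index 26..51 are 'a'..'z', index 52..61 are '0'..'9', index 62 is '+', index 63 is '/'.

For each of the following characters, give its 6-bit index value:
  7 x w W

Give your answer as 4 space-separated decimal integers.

'7': 0..9 range, 52 + ord('7') − ord('0') = 59
'x': a..z range, 26 + ord('x') − ord('a') = 49
'w': a..z range, 26 + ord('w') − ord('a') = 48
'W': A..Z range, ord('W') − ord('A') = 22

Answer: 59 49 48 22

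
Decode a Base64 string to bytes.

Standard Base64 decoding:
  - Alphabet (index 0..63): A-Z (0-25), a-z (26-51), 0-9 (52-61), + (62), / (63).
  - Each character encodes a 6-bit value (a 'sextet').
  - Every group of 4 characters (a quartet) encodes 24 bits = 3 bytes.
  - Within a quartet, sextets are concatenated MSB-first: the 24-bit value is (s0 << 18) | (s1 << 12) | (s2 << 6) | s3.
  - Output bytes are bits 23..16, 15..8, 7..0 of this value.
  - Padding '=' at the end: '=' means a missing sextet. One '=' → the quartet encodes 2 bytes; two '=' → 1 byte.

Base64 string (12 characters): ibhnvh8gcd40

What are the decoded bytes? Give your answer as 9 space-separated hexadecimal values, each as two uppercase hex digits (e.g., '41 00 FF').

After char 0 ('i'=34): chars_in_quartet=1 acc=0x22 bytes_emitted=0
After char 1 ('b'=27): chars_in_quartet=2 acc=0x89B bytes_emitted=0
After char 2 ('h'=33): chars_in_quartet=3 acc=0x226E1 bytes_emitted=0
After char 3 ('n'=39): chars_in_quartet=4 acc=0x89B867 -> emit 89 B8 67, reset; bytes_emitted=3
After char 4 ('v'=47): chars_in_quartet=1 acc=0x2F bytes_emitted=3
After char 5 ('h'=33): chars_in_quartet=2 acc=0xBE1 bytes_emitted=3
After char 6 ('8'=60): chars_in_quartet=3 acc=0x2F87C bytes_emitted=3
After char 7 ('g'=32): chars_in_quartet=4 acc=0xBE1F20 -> emit BE 1F 20, reset; bytes_emitted=6
After char 8 ('c'=28): chars_in_quartet=1 acc=0x1C bytes_emitted=6
After char 9 ('d'=29): chars_in_quartet=2 acc=0x71D bytes_emitted=6
After char 10 ('4'=56): chars_in_quartet=3 acc=0x1C778 bytes_emitted=6
After char 11 ('0'=52): chars_in_quartet=4 acc=0x71DE34 -> emit 71 DE 34, reset; bytes_emitted=9

Answer: 89 B8 67 BE 1F 20 71 DE 34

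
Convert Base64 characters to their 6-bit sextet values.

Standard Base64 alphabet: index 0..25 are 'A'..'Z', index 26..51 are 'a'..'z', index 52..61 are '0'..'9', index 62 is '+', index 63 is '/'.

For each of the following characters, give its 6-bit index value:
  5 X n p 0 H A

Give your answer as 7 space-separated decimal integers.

'5': 0..9 range, 52 + ord('5') − ord('0') = 57
'X': A..Z range, ord('X') − ord('A') = 23
'n': a..z range, 26 + ord('n') − ord('a') = 39
'p': a..z range, 26 + ord('p') − ord('a') = 41
'0': 0..9 range, 52 + ord('0') − ord('0') = 52
'H': A..Z range, ord('H') − ord('A') = 7
'A': A..Z range, ord('A') − ord('A') = 0

Answer: 57 23 39 41 52 7 0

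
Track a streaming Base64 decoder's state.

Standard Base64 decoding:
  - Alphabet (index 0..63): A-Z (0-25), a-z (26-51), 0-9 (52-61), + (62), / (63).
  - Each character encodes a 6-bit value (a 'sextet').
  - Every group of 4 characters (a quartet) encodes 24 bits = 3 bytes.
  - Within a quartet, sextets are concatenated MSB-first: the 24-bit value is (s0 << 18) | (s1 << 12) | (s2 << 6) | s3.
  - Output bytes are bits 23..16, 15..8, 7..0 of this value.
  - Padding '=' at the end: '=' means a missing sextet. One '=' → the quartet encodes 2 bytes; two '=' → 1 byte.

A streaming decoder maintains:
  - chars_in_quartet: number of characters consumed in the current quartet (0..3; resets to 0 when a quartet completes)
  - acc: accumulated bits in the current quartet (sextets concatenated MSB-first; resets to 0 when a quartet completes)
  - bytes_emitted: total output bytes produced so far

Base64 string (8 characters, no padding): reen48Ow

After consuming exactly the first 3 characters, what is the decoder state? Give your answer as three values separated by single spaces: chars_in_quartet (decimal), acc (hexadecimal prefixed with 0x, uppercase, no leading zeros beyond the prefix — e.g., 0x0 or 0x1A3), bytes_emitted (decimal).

Answer: 3 0x2B79E 0

Derivation:
After char 0 ('r'=43): chars_in_quartet=1 acc=0x2B bytes_emitted=0
After char 1 ('e'=30): chars_in_quartet=2 acc=0xADE bytes_emitted=0
After char 2 ('e'=30): chars_in_quartet=3 acc=0x2B79E bytes_emitted=0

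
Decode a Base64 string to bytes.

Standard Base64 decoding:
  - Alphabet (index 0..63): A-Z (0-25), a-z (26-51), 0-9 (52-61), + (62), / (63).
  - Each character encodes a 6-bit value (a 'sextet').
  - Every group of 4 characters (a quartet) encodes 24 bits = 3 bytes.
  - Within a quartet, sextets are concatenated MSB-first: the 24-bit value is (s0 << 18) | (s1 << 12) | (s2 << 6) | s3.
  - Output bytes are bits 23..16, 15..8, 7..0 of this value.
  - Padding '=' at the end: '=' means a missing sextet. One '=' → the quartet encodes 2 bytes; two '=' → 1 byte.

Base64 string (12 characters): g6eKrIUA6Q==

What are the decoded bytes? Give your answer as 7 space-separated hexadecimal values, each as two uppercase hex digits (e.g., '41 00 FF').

Answer: 83 A7 8A AC 85 00 E9

Derivation:
After char 0 ('g'=32): chars_in_quartet=1 acc=0x20 bytes_emitted=0
After char 1 ('6'=58): chars_in_quartet=2 acc=0x83A bytes_emitted=0
After char 2 ('e'=30): chars_in_quartet=3 acc=0x20E9E bytes_emitted=0
After char 3 ('K'=10): chars_in_quartet=4 acc=0x83A78A -> emit 83 A7 8A, reset; bytes_emitted=3
After char 4 ('r'=43): chars_in_quartet=1 acc=0x2B bytes_emitted=3
After char 5 ('I'=8): chars_in_quartet=2 acc=0xAC8 bytes_emitted=3
After char 6 ('U'=20): chars_in_quartet=3 acc=0x2B214 bytes_emitted=3
After char 7 ('A'=0): chars_in_quartet=4 acc=0xAC8500 -> emit AC 85 00, reset; bytes_emitted=6
After char 8 ('6'=58): chars_in_quartet=1 acc=0x3A bytes_emitted=6
After char 9 ('Q'=16): chars_in_quartet=2 acc=0xE90 bytes_emitted=6
Padding '==': partial quartet acc=0xE90 -> emit E9; bytes_emitted=7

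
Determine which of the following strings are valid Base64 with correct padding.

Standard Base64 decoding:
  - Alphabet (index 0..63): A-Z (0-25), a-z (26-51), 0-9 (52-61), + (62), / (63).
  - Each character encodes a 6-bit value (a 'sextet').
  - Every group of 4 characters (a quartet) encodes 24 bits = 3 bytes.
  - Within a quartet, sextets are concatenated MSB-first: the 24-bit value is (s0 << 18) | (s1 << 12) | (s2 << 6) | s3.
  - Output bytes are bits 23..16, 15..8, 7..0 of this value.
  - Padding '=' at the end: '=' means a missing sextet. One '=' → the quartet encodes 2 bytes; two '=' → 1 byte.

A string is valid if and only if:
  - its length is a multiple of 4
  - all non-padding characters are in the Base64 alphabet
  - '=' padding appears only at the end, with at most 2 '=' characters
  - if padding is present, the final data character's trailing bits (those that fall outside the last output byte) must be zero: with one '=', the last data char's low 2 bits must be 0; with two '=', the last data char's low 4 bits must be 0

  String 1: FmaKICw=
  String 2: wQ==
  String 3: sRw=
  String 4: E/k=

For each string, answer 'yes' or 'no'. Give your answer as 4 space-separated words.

Answer: yes yes yes yes

Derivation:
String 1: 'FmaKICw=' → valid
String 2: 'wQ==' → valid
String 3: 'sRw=' → valid
String 4: 'E/k=' → valid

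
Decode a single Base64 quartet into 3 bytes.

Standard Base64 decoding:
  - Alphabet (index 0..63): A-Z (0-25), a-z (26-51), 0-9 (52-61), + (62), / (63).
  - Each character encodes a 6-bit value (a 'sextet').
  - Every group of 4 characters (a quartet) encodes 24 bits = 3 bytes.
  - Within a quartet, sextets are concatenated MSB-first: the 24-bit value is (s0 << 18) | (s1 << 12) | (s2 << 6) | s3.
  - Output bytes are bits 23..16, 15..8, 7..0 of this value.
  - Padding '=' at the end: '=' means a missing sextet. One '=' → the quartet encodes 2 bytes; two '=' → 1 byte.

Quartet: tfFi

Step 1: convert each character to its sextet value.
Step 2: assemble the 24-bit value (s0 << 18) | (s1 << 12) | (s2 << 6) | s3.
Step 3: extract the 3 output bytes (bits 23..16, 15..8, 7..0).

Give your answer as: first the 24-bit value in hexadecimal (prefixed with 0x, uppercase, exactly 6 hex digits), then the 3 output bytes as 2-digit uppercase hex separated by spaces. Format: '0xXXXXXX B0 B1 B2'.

Answer: 0xB5F162 B5 F1 62

Derivation:
Sextets: t=45, f=31, F=5, i=34
24-bit: (45<<18) | (31<<12) | (5<<6) | 34
      = 0xB40000 | 0x01F000 | 0x000140 | 0x000022
      = 0xB5F162
Bytes: (v>>16)&0xFF=B5, (v>>8)&0xFF=F1, v&0xFF=62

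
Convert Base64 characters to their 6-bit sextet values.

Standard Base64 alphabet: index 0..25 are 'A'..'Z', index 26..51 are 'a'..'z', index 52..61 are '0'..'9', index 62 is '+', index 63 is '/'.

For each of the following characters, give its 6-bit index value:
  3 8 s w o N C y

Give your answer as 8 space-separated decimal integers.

Answer: 55 60 44 48 40 13 2 50

Derivation:
'3': 0..9 range, 52 + ord('3') − ord('0') = 55
'8': 0..9 range, 52 + ord('8') − ord('0') = 60
's': a..z range, 26 + ord('s') − ord('a') = 44
'w': a..z range, 26 + ord('w') − ord('a') = 48
'o': a..z range, 26 + ord('o') − ord('a') = 40
'N': A..Z range, ord('N') − ord('A') = 13
'C': A..Z range, ord('C') − ord('A') = 2
'y': a..z range, 26 + ord('y') − ord('a') = 50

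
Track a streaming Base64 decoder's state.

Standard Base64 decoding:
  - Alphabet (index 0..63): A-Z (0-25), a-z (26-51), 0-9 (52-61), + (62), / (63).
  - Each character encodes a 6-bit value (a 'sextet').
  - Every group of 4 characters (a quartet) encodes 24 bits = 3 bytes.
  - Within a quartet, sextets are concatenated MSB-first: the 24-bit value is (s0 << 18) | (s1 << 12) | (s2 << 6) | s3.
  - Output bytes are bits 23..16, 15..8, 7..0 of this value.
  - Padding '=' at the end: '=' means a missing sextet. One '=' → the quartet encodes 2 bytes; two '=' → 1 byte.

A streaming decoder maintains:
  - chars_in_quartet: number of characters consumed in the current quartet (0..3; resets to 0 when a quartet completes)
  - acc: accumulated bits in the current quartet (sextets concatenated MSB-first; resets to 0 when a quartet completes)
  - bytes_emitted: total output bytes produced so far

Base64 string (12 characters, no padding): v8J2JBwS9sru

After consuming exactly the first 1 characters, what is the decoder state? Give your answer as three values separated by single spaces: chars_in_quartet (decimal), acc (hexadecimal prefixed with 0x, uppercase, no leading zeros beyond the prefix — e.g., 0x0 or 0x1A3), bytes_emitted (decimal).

After char 0 ('v'=47): chars_in_quartet=1 acc=0x2F bytes_emitted=0

Answer: 1 0x2F 0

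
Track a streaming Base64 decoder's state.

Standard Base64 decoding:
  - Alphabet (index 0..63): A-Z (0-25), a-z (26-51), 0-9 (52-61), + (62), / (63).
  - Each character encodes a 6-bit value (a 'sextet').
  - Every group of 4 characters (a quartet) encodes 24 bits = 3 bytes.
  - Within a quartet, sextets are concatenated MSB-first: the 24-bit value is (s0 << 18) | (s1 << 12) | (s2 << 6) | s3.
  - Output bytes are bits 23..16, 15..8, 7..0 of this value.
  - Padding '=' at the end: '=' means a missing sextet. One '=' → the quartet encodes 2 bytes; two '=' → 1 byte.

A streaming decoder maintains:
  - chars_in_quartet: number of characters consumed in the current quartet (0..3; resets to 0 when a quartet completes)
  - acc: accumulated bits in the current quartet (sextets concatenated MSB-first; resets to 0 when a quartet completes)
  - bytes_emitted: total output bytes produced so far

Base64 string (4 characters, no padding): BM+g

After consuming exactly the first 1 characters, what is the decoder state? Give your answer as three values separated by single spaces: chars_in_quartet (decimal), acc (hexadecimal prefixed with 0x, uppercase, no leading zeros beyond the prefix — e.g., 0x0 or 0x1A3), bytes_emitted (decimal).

After char 0 ('B'=1): chars_in_quartet=1 acc=0x1 bytes_emitted=0

Answer: 1 0x1 0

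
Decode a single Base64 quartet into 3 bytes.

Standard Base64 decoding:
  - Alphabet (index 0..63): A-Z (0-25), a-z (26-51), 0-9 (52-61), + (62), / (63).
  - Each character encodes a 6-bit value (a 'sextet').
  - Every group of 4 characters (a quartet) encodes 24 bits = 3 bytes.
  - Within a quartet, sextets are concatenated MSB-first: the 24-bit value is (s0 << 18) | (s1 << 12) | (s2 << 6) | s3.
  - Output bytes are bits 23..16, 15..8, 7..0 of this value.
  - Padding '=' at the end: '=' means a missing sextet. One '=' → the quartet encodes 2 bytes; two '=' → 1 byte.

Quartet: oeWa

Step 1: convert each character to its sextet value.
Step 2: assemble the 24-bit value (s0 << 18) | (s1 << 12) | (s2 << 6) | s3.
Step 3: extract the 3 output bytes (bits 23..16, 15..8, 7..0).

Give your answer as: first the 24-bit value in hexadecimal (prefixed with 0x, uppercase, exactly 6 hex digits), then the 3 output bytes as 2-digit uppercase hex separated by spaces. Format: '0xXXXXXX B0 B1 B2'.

Answer: 0xA1E59A A1 E5 9A

Derivation:
Sextets: o=40, e=30, W=22, a=26
24-bit: (40<<18) | (30<<12) | (22<<6) | 26
      = 0xA00000 | 0x01E000 | 0x000580 | 0x00001A
      = 0xA1E59A
Bytes: (v>>16)&0xFF=A1, (v>>8)&0xFF=E5, v&0xFF=9A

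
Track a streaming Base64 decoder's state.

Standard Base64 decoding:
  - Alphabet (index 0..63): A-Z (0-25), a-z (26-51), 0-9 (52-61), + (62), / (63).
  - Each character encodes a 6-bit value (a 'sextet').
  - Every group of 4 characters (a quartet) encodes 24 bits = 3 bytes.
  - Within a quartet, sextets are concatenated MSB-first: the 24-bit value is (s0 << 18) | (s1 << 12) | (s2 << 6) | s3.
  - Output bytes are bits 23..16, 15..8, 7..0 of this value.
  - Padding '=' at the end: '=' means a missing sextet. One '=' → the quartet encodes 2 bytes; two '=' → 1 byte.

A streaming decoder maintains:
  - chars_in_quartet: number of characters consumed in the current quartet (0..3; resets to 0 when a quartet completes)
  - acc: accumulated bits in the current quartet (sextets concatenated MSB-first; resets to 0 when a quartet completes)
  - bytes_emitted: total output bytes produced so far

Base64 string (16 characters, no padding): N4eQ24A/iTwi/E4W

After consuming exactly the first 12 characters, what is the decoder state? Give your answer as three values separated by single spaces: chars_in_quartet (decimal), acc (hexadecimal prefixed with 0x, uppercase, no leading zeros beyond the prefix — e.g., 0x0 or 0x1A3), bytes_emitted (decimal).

Answer: 0 0x0 9

Derivation:
After char 0 ('N'=13): chars_in_quartet=1 acc=0xD bytes_emitted=0
After char 1 ('4'=56): chars_in_quartet=2 acc=0x378 bytes_emitted=0
After char 2 ('e'=30): chars_in_quartet=3 acc=0xDE1E bytes_emitted=0
After char 3 ('Q'=16): chars_in_quartet=4 acc=0x378790 -> emit 37 87 90, reset; bytes_emitted=3
After char 4 ('2'=54): chars_in_quartet=1 acc=0x36 bytes_emitted=3
After char 5 ('4'=56): chars_in_quartet=2 acc=0xDB8 bytes_emitted=3
After char 6 ('A'=0): chars_in_quartet=3 acc=0x36E00 bytes_emitted=3
After char 7 ('/'=63): chars_in_quartet=4 acc=0xDB803F -> emit DB 80 3F, reset; bytes_emitted=6
After char 8 ('i'=34): chars_in_quartet=1 acc=0x22 bytes_emitted=6
After char 9 ('T'=19): chars_in_quartet=2 acc=0x893 bytes_emitted=6
After char 10 ('w'=48): chars_in_quartet=3 acc=0x224F0 bytes_emitted=6
After char 11 ('i'=34): chars_in_quartet=4 acc=0x893C22 -> emit 89 3C 22, reset; bytes_emitted=9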